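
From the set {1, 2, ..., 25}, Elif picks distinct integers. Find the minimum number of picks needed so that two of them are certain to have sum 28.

Two chosen integers sum to 28 exactly when both halves of some pair {x, 28−x} with 3 ≤ x ≤ 28−x ≤ 25 are chosen — 11 such pairs.
The remaining 3 elements (those with no distinct partner in range) can never complete a 28-sum, so the worst case takes all of them and one from each pair: 3 + 11 = 14.
Pigeonhole: the 15th integer has to be the second member of some pair, so 14 + 1 = 15.

15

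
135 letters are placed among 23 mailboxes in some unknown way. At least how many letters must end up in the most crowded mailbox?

6

The 23 mailboxes are the holes and the 135 letters are the pigeons.
If every mailbox held at most 5 letters, the total would be at most 23 × 5 = 115, which is less than 135.
So some mailbox holds at least ⌈135/23⌉ = 6 letters.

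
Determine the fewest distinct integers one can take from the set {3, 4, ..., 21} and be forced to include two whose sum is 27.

A set avoiding the sum 27 can contain at most one of each pair {x, 27−x}, plus the 3 elements whose complement lies outside the range.
The integers 3, …, 13 (11 of them) are such a set: any two sum to at least 3+4 = 7 and at most 12+13 = 25 < 27.
By the pigeonhole principle, any 12th integer completes one of the 8 pairs, so 12 choices force a sum of 27.

12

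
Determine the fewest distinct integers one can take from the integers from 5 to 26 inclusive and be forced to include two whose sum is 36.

A set avoiding the sum 36 can contain at most one of each pair {x, 36−x}, plus the 6 elements whose complement lies outside the range or equal to its own complement.
The integers 5, …, 18 (14 of them) are such a set: any two sum to at least 5+6 = 11 and at most 17+18 = 35 < 36.
Any 15th integer completes one of the 8 pairs, so 15 choices force a sum of 36.

15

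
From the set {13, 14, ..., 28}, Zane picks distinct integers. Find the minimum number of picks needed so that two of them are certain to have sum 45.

Two chosen integers sum to 45 exactly when both halves of some pair {x, 45−x} with 17 ≤ x ≤ 45−x ≤ 28 are chosen — 6 such pairs.
The remaining 4 elements (those with no distinct partner in range) can never complete a 45-sum, so the worst case takes all of them and one from each pair: 4 + 6 = 10.
Pigeonhole: the 11th integer has to be the second member of some pair, so 10 + 1 = 11.

11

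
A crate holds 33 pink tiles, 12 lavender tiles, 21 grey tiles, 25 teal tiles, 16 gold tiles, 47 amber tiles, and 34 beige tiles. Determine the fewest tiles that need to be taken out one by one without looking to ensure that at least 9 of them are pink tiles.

164

In the worst case for collecting pink tiles, every non-pink tile comes out first.
There are 12 + 21 + 25 + 16 + 47 + 34 = 155 non-pink tiles altogether.
After those, each further tile must be pink, so 155 + 9 = 164 draws guarantee 9 pink tiles.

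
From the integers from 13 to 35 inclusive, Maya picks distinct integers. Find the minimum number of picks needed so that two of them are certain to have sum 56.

Group the elements by complementary pair {x, 56−x}: {21,35}, {22,34}, {23,33}, …, giving 7 two-element pairs; the single value 28 (it cannot pair with itself since the integers are distinct); and 8 integers whose partner 56−x falls outside [13,35].
By the pigeonhole principle, treating each of those 16 groups as a pigeonhole, one can pick one integer per group — 16 integers — with no two summing to 56.
The 17th integer lands in an occupied pair, forcing a sum of 56.

17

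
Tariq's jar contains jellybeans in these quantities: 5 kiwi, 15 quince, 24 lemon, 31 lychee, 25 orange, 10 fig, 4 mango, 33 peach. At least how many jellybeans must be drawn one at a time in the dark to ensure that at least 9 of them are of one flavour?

By the pigeonhole principle, the 8 flavours are the holes; the jellybeans drawn are the pigeons.
To avoid 9 of any one flavour, the worst case takes at most 8 of each flavour, or every jellybean of a flavour that has fewer than 8.
That gives 5 + 8 + 8 + 8 + 8 + 8 + 4 + 8 = 57 jellybeans with no flavour reaching 9.
The next jellybean forces some flavour to 9, so 57 + 1 = 58.

58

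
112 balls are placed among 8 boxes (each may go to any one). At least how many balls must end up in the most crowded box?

14

By pigeonhole, the 8 boxes are the holes and the 112 balls are the pigeons.
If every box held at most 13 balls, the total would be at most 8 × 13 = 104, which is less than 112.
So some box holds at least ⌈112/8⌉ = 14 balls.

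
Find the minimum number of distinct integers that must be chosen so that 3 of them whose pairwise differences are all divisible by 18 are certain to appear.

37

Integers whose pairwise differences are multiples of 18 are exactly those sharing a remainder mod 18. The 18 residue classes mod 18 are the pigeonholes.
With 36 integers one could put 2 in each residue class and have no class reach 3.
The 37th integer pushes some class to 3, so 18·2 + 1 = 37.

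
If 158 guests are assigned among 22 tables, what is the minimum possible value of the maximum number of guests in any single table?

By the pigeonhole principle, the 22 tables are the holes and the 158 guests are the pigeons.
If every table held at most 7 guests, the total would be at most 22 × 7 = 154, which is less than 158.
So some table holds at least ⌈158/22⌉ = 8 guests.

8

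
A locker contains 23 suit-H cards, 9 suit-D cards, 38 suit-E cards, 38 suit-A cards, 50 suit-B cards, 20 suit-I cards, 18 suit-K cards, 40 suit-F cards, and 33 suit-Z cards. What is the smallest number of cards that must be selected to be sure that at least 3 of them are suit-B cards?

In the worst case for collecting suit-B cards, every non-suit-B card comes out first.
There are 23 + 9 + 38 + 38 + 20 + 18 + 40 + 33 = 219 non-suit-B cards altogether.
After those, each further card must be suit-B, so 219 + 3 = 222 draws guarantee 3 suit-B cards.

222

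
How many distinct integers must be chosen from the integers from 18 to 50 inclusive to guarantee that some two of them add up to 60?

22

A set avoiding the sum 60 can contain at most one of each pair {x, 60−x}, plus the 9 elements whose complement lies outside the range or equal to its own complement.
The integers 30, …, 50 (21 of them) are such a set: any two sum to at least 30+31 = 61 > 60.
Pigeonhole: any 22nd integer completes one of the 12 pairs, so 22 choices force a sum of 60.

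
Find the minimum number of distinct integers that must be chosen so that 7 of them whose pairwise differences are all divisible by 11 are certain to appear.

Integers whose pairwise differences are multiples of 11 are exactly those sharing a remainder mod 11. The 11 residue classes mod 11 are the pigeonholes.
With 66 integers one could put 6 in each residue class and have no class reach 7.
The 67th integer pushes some class to 7, so 11·6 + 1 = 67.

67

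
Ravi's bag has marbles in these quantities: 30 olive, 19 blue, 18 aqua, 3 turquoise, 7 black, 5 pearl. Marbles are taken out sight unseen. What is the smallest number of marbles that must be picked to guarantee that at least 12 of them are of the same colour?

By the pigeonhole principle, put each drawn marble into a box by colour. The largest draw with every box below 12 takes min(count, 11) from each colour; colours with fewer than 11 contribute all they have.
Σ min(cᵢ, 11) = 11 + 11 + 11 + 3 + 7 + 5 = 48.
Draw number 48 + 1 = 49 must push one box to 12.

49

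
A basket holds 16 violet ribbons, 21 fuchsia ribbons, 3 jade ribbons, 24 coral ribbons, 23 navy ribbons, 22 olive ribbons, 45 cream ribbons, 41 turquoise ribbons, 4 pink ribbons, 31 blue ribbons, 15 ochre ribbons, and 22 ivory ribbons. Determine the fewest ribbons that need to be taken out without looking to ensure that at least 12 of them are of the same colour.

By the pigeonhole principle, put each drawn ribbon into a box by colour. The largest draw with every box below 12 takes min(count, 11) from each colour; colours with fewer than 11 contribute all they have.
Σ min(cᵢ, 11) = 11 + 11 + 3 + 11 + 11 + 11 + 11 + 11 + 4 + 11 + 11 + 11 = 117.
Draw number 117 + 1 = 118 must push one box to 12.

118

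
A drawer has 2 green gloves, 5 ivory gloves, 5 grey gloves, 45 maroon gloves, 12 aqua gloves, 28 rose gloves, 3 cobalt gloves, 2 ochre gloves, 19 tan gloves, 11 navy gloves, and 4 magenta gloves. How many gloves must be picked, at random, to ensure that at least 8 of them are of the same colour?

Put each drawn glove into a box by colour. The largest draw with every box below 8 takes min(count, 7) from each colour; colours with fewer than 7 contribute all they have.
Σ min(cᵢ, 7) = 2 + 5 + 5 + 7 + 7 + 7 + 3 + 2 + 7 + 7 + 4 = 56.
Draw number 56 + 1 = 57 must push one box to 8.

57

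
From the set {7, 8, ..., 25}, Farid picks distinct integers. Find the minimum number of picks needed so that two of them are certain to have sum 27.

13

A set avoiding the sum 27 can contain at most one of each pair {x, 27−x}, plus the 5 elements whose complement lies outside the range.
The integers 14, …, 25 (12 of them) are such a set: any two sum to at least 14+15 = 29 > 27.
Pigeonhole: any 13th integer completes one of the 7 pairs, so 13 choices force a sum of 27.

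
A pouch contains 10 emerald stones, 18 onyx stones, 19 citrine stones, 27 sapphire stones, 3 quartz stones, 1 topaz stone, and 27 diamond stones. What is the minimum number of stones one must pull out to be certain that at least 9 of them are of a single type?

45

Pigeonhole: put each drawn stone into a box by type. The largest draw with every box below 9 takes min(count, 8) from each type; types with fewer than 8 contribute all they have.
Σ min(cᵢ, 8) = 8 + 8 + 8 + 8 + 3 + 1 + 8 = 44.
Draw number 44 + 1 = 45 must push one box to 9.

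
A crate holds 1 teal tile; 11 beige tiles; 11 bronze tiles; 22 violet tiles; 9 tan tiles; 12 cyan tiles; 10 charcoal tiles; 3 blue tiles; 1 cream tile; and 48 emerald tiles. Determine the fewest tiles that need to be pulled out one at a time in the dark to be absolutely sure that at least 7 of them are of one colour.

By the pigeonhole principle, the 10 colours are the holes; the tiles drawn are the pigeons.
To avoid 7 of any one colour, the worst case takes at most 6 of each colour, or every tile of a colour that has fewer than 6.
That gives 1 + 6 + 6 + 6 + 6 + 6 + 6 + 3 + 1 + 6 = 47 tiles with no colour reaching 7.
The next tile forces some colour to 7, so 47 + 1 = 48.

48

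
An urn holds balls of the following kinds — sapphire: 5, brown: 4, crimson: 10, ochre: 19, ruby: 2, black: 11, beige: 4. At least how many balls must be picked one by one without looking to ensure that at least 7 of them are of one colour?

By pigeonhole, the 7 colours are the holes; the balls drawn are the pigeons.
To avoid 7 of any one colour, the worst case takes at most 6 of each colour, or every ball of a colour that has fewer than 6.
That gives 5 + 4 + 6 + 6 + 2 + 6 + 4 = 33 balls with no colour reaching 7.
The next ball forces some colour to 7, so 33 + 1 = 34.

34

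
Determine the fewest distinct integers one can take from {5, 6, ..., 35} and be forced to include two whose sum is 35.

A set avoiding the sum 35 can contain at most one of each pair {x, 35−x}, plus the 5 elements whose complement lies outside the range.
The integers 18, …, 35 (18 of them) are such a set: any two sum to at least 18+19 = 37 > 35.
Any 19th integer completes one of the 13 pairs, so 19 choices force a sum of 35.

19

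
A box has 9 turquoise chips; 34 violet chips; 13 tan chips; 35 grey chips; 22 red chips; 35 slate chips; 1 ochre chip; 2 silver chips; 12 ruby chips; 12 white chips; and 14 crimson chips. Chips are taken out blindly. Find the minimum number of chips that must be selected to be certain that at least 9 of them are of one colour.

An adversary could hand out at most 8 chips per colour (ochre, silver run out sooner): 8 + 8 + 8 + 8 + 8 + 8 + 1 + 2 + 8 + 8 + 8 = 75 chips and still no colour has 9.
One more chip lands in a colour already at 8, so 76 draws are enough and 75 are not.

76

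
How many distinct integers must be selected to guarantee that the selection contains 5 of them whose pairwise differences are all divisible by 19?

Integers whose pairwise differences are multiples of 19 are exactly those sharing a remainder mod 19. The 19 residue classes mod 19 are the pigeonholes.
With 76 integers one could put 4 in each residue class and have no class reach 5.
The 77th integer pushes some class to 5, so 19·4 + 1 = 77.

77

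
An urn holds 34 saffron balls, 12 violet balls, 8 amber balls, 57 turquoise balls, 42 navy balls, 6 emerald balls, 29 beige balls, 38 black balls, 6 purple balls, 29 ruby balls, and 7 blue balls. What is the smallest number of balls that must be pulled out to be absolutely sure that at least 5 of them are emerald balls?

In the worst case for collecting emerald balls, every non-emerald ball comes out first.
There are 34 + 12 + 8 + 57 + 42 + 29 + 38 + 6 + 29 + 7 = 262 non-emerald balls altogether.
After those, each further ball must be emerald, so 262 + 5 = 267 draws guarantee 5 emerald balls.

267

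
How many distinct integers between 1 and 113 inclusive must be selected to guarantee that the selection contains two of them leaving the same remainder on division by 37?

38

Pigeonhole: the 37 residue classes mod 37 are the pigeonholes.
With 37 integers one could put 1 in each residue class and have no class reach 2.
The 38th integer pushes some class to 2, so 37·1 + 1 = 38.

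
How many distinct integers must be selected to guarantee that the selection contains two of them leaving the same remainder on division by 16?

The 16 residue classes mod 16 are the pigeonholes.
With 16 integers one could put 1 in each residue class and have no class reach 2.
The 17th integer pushes some class to 2, so 16·1 + 1 = 17.

17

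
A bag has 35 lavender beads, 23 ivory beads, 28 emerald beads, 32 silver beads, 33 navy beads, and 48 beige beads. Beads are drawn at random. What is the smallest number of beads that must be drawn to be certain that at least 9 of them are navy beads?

175

In the worst case for collecting navy beads, every non-navy bead comes out first.
There are 35 + 23 + 28 + 32 + 48 = 166 non-navy beads altogether.
After those, each further bead must be navy, so 166 + 9 = 175 draws guarantee 9 navy beads.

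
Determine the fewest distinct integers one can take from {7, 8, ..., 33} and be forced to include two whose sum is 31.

19

Two chosen integers sum to 31 exactly when both halves of some pair {x, 31−x} with 7 ≤ x ≤ 31−x ≤ 24 are chosen — 9 such pairs.
The remaining 9 elements (those with no distinct partner in range) can never complete a 31-sum, so the worst case takes all of them and one from each pair: 9 + 9 = 18.
The 19th integer has to be the second member of some pair, so 18 + 1 = 19.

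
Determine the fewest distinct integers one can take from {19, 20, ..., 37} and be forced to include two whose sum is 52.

Group the elements by complementary pair {x, 52−x}: {19,33}, {20,32}, {21,31}, …, giving 7 two-element pairs, the single value 26 (it cannot pair with itself since the integers are distinct), and 4 integers whose partner 52−x falls outside [19,37].
By the pigeonhole principle, treating each of those 12 groups as a pigeonhole, one can pick one integer per group — 12 integers — with no two summing to 52.
The 13th integer lands in an occupied pair, forcing a sum of 52.

13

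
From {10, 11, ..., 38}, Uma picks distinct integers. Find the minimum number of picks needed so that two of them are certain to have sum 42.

Group the elements by complementary pair {x, 42−x}: {10,32}, {11,31}, {12,30}, …, giving 11 two-element pairs; the single value 21 (it cannot pair with itself since the integers are distinct); and 6 integers whose partner 42−x falls outside [10,38].
Treating each of those 18 groups as a pigeonhole, one can pick one integer per group — 18 integers — with no two summing to 42.
The 19th integer lands in an occupied pair, forcing a sum of 42.

19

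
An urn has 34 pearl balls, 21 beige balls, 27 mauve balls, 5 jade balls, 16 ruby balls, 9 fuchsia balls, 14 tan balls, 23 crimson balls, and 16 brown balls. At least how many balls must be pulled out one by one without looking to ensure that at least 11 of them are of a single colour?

85

Pigeonhole: the 9 colours are the holes; the balls drawn are the pigeons.
To avoid 11 of any one colour, the worst case takes at most 10 of each colour, or every ball of a colour that has fewer than 10.
That gives 10 + 10 + 10 + 5 + 10 + 9 + 10 + 10 + 10 = 84 balls with no colour reaching 11.
The next ball forces some colour to 11, so 84 + 1 = 85.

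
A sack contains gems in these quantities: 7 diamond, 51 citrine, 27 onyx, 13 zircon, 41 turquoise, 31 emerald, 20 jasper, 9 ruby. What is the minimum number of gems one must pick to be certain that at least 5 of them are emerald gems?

In the worst case for collecting emerald gems, every non-emerald gem comes out first.
There are 7 + 51 + 27 + 13 + 41 + 20 + 9 = 168 non-emerald gems altogether.
After those, each further gem must be emerald, so 168 + 5 = 173 draws guarantee 5 emerald gems.

173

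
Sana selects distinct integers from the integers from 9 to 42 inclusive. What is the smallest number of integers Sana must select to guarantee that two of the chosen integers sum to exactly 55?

20

A set avoiding the sum 55 can contain at most one of each pair {x, 55−x}, plus the 4 elements whose complement lies outside the range.
The integers 9, …, 27 (19 of them) are such a set: any two sum to at least 9+10 = 19 and at most 26+27 = 53 < 55.
Any 20th integer completes one of the 15 pairs, so 20 choices force a sum of 55.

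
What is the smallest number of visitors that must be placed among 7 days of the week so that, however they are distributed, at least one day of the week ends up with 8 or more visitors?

50

With 49 visitors one could put exactly 7 in each of the 7 days of the week, and no day of the week would reach 8.
One more visitor must land in a day of the week that already has 7, giving it 8.
So 7 × 7 + 1 = 50 visitors are required.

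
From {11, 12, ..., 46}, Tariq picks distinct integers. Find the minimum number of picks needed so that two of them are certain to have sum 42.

A set avoiding the sum 42 can contain at most one of each pair {x, 42−x}, plus the 16 elements whose complement lies outside the range or equal to its own complement.
The integers 21, …, 46 (26 of them) are such a set: any two sum to at least 21+22 = 43 > 42.
Any 27th integer completes one of the 10 pairs, so 27 choices force a sum of 42.

27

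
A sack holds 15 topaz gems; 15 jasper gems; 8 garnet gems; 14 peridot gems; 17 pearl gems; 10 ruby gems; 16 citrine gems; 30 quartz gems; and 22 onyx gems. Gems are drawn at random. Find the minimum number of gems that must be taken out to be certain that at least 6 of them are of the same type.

46

By the pigeonhole principle, put each drawn gem into a box by type. The largest draw with every box below 6 takes min(count, 5) from each type.
Σ min(cᵢ, 5) = 5 + 5 + 5 + 5 + 5 + 5 + 5 + 5 + 5 = 45.
Draw number 45 + 1 = 46 must push one box to 6.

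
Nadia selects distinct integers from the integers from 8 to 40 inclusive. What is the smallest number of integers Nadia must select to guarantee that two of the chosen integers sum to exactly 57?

22

Group the elements by complementary pair {x, 57−x}: {17,40}, {18,39}, {19,38}, …, giving 12 two-element pairs and 9 integers whose partner 57−x falls outside [8,40].
By the pigeonhole principle, treating each of those 21 groups as a pigeonhole, one can pick one integer per group — 21 integers — with no two summing to 57.
The 22nd integer lands in an occupied pair, forcing a sum of 57.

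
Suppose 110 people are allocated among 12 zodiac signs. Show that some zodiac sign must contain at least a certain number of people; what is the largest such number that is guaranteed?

By the pigeonhole principle, the 12 zodiac signs are the holes and the 110 people are the pigeons.
If every zodiac sign held at most 9 people, the total would be at most 12 × 9 = 108, which is less than 110.
So some zodiac sign holds at least ⌈110/12⌉ = 10 people.

10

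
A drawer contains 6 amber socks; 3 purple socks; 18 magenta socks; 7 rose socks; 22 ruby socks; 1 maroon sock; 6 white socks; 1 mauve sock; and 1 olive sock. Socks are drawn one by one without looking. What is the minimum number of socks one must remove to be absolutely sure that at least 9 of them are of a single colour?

42

The 9 colours are the holes; the socks drawn are the pigeons.
To avoid 9 of any one colour, the worst case takes at most 8 of each colour, or every sock of a colour that has fewer than 8.
That gives 6 + 3 + 8 + 7 + 8 + 1 + 6 + 1 + 1 = 41 socks with no colour reaching 9.
The next sock forces some colour to 9, so 41 + 1 = 42.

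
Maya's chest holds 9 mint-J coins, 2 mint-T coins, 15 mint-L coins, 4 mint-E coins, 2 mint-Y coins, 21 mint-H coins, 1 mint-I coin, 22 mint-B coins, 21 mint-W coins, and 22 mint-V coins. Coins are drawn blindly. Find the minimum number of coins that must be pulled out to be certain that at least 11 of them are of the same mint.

69

The 10 mints are the holes; the coins drawn are the pigeons.
To avoid 11 of any one mint, the worst case takes at most 10 of each mint, or every coin of a mint that has fewer than 10.
That gives 9 + 2 + 10 + 4 + 2 + 10 + 1 + 10 + 10 + 10 = 68 coins with no mint reaching 11.
The next coin forces some mint to 11, so 68 + 1 = 69.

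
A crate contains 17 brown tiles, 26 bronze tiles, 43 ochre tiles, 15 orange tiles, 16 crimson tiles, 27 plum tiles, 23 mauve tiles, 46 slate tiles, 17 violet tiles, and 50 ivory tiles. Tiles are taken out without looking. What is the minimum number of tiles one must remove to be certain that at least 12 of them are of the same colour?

By the pigeonhole principle, the 10 colours are the holes; the tiles drawn are the pigeons.
To avoid 12 of any one colour, the worst case takes at most 11 of each colour.
That gives 11 + 11 + 11 + 11 + 11 + 11 + 11 + 11 + 11 + 11 = 110 tiles with no colour reaching 12.
The next tile forces some colour to 12, so 110 + 1 = 111.

111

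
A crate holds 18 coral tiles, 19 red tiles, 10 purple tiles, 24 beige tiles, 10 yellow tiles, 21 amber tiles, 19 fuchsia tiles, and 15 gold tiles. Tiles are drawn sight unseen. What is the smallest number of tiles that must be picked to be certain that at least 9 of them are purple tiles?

In the worst case for collecting purple tiles, every non-purple tile comes out first.
There are 18 + 19 + 24 + 10 + 21 + 19 + 15 = 126 non-purple tiles altogether.
After those, each further tile must be purple, so 126 + 9 = 135 draws guarantee 9 purple tiles.

135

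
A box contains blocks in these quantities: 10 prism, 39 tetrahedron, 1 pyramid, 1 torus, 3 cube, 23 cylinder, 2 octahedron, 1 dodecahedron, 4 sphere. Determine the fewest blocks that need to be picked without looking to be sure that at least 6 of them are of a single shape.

28

By pigeonhole, the 9 shapes are the holes; the blocks drawn are the pigeons.
To avoid 6 of any one shape, the worst case takes at most 5 of each shape, or every block of a shape that has fewer than 5.
That gives 5 + 5 + 1 + 1 + 3 + 5 + 2 + 1 + 4 = 27 blocks with no shape reaching 6.
The next block forces some shape to 6, so 27 + 1 = 28.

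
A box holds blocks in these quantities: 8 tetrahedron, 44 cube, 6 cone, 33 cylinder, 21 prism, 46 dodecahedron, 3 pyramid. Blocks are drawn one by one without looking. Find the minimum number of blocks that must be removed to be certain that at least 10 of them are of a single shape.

An adversary could hand out at most 9 blocks per shape (tetrahedron, cone, pyramid run out sooner): 8 + 9 + 6 + 9 + 9 + 9 + 3 = 53 blocks and still no shape has 10.
One more block lands in a shape already at 9, so 54 draws are enough and 53 are not.

54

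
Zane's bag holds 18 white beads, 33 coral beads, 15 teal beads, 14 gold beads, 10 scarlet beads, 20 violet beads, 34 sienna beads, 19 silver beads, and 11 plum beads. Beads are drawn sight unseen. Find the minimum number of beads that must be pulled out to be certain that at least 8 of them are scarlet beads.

172

In the worst case for collecting scarlet beads, every non-scarlet bead comes out first.
There are 18 + 33 + 15 + 14 + 20 + 34 + 19 + 11 = 164 non-scarlet beads altogether.
After those, each further bead must be scarlet, so 164 + 8 = 172 draws guarantee 8 scarlet beads.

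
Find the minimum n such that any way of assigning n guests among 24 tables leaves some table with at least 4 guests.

73

With 72 guests one could put exactly 3 in each of the 24 tables, and no table would reach 4.
Pigeonhole: one more guest must land in a table that already has 3, giving it 4.
So 24 × 3 + 1 = 73 guests are required.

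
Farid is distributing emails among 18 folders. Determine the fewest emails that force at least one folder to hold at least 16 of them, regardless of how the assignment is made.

With 270 emails one could put exactly 15 in each of the 18 folders, and no folder would reach 16.
By the pigeonhole principle, one more email must land in a folder that already has 15, giving it 16.
So 18 × 15 + 1 = 271 emails are required.

271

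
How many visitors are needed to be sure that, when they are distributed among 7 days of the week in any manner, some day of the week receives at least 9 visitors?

With 56 visitors one could put exactly 8 in each of the 7 days of the week, and no day of the week would reach 9.
By pigeonhole, one more visitor must land in a day of the week that already has 8, giving it 9.
So 7 × 8 + 1 = 57 visitors are required.

57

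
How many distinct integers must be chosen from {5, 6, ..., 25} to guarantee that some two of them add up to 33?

13

Two chosen integers sum to 33 exactly when both halves of some pair {x, 33−x} with 8 ≤ x ≤ 33−x ≤ 25 are chosen — 9 such pairs.
The remaining 3 elements (those with no distinct partner in range) can never complete a 33-sum, so the worst case takes all of them and one from each pair: 3 + 9 = 12.
By pigeonhole, the 13th integer has to be the second member of some pair, so 12 + 1 = 13.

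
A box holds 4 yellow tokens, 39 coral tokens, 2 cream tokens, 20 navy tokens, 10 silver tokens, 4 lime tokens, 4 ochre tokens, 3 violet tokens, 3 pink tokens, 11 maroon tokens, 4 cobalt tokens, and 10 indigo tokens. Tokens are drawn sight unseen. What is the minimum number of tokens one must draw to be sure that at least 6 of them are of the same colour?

An adversary could hand out at most 5 tokens per colour (7 colours run out sooner): 4 + 5 + 2 + 5 + 5 + 4 + 4 + 3 + 3 + 5 + 4 + 5 = 49 tokens and still no colour has 6.
By the pigeonhole principle, one more token lands in a colour already at 5, so 50 draws are enough and 49 are not.

50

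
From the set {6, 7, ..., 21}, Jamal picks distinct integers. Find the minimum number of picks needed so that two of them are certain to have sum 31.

A set avoiding the sum 31 can contain at most one of each pair {x, 31−x}, plus the 4 elements whose complement lies outside the range.
The integers 6, …, 15 (10 of them) are such a set: any two sum to at least 6+7 = 13 and at most 14+15 = 29 < 31.
By the pigeonhole principle, any 11th integer completes one of the 6 pairs, so 11 choices force a sum of 31.

11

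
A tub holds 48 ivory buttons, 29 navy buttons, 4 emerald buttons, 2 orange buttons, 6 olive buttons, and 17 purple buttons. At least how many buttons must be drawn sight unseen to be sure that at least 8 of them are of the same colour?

34

Pigeonhole: put each drawn button into a box by colour. The largest draw with every box below 8 takes min(count, 7) from each colour; colours with fewer than 7 contribute all they have.
Σ min(cᵢ, 7) = 7 + 7 + 4 + 2 + 6 + 7 = 33.
Draw number 33 + 1 = 34 must push one box to 8.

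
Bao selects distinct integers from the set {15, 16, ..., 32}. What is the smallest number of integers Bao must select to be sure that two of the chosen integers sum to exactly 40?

Two chosen integers sum to 40 exactly when both halves of some pair {x, 40−x} with 15 ≤ x ≤ 40−x ≤ 25 are chosen — 5 such pairs.
The remaining 8 elements (those with no distinct partner in range) can never complete a 40-sum, so the worst case takes all of them and one from each pair: 8 + 5 = 13.
The 14th integer has to be the second member of some pair, so 13 + 1 = 14.

14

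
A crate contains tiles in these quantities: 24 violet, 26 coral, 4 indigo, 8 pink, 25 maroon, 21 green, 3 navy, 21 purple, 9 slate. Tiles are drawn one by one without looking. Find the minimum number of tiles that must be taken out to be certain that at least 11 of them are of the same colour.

75

An adversary could hand out at most 10 tiles per colour (4 colours run out sooner): 10 + 10 + 4 + 8 + 10 + 10 + 3 + 10 + 9 = 74 tiles and still no colour has 11.
One more tile lands in a colour already at 10, so 75 draws are enough and 74 are not.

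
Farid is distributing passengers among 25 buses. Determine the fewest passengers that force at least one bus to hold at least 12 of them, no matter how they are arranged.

276

With 275 passengers one could put exactly 11 in each of the 25 buses, and no bus would reach 12.
One more passenger must land in a bus that already has 11, giving it 12.
So 25 × 11 + 1 = 276 passengers are required.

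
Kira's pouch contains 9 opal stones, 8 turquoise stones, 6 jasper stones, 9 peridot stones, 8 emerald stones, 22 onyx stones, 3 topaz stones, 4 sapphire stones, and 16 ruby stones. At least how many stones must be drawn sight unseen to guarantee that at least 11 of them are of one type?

68

The 9 types are the holes; the stones drawn are the pigeons.
To avoid 11 of any one type, the worst case takes at most 10 of each type, or every stone of a type that has fewer than 10.
That gives 9 + 8 + 6 + 9 + 8 + 10 + 3 + 4 + 10 = 67 stones with no type reaching 11.
The next stone forces some type to 11, so 67 + 1 = 68.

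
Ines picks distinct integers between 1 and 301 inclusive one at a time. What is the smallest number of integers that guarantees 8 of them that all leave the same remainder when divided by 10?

71

By pigeonhole, the 10 residue classes mod 10 are the pigeonholes.
With 70 integers one could put 7 in each residue class and have no class reach 8.
The 71st integer pushes some class to 8, so 10·7 + 1 = 71.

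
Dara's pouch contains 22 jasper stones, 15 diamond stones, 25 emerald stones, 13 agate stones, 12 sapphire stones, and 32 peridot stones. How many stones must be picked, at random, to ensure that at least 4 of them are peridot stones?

In the worst case for collecting peridot stones, every non-peridot stone comes out first.
There are 22 + 15 + 25 + 13 + 12 = 87 non-peridot stones altogether.
After those, each further stone must be peridot, so 87 + 4 = 91 draws guarantee 4 peridot stones.

91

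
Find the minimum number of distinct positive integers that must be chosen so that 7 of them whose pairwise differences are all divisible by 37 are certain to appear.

Integers whose pairwise differences are multiples of 37 are exactly those sharing a remainder mod 37. By pigeonhole, the 37 residue classes mod 37 are the pigeonholes.
With 222 integers one could put 6 in each residue class and have no class reach 7.
The 223rd integer pushes some class to 7, so 37·6 + 1 = 223.

223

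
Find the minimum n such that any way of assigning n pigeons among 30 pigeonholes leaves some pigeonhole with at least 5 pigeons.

121

With 120 pigeons one could put exactly 4 in each of the 30 pigeonholes, and no pigeonhole would reach 5.
One more pigeon must land in a pigeonhole that already has 4, giving it 5.
So 30 × 4 + 1 = 121 pigeons are required.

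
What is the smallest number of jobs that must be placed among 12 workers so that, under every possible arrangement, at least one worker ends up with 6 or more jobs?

With 60 jobs one could put exactly 5 in each of the 12 workers, and no worker would reach 6.
One more job must land in a worker that already has 5, giving it 6.
So 12 × 5 + 1 = 61 jobs are required.

61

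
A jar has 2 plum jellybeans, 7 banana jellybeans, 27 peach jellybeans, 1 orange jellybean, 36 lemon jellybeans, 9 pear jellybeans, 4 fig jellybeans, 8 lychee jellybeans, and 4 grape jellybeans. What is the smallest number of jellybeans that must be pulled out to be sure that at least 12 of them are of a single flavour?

58

By pigeonhole, the 9 flavours are the holes; the jellybeans drawn are the pigeons.
To avoid 12 of any one flavour, the worst case takes at most 11 of each flavour, or every jellybean of a flavour that has fewer than 11.
That gives 2 + 7 + 11 + 1 + 11 + 9 + 4 + 8 + 4 = 57 jellybeans with no flavour reaching 12.
The next jellybean forces some flavour to 12, so 57 + 1 = 58.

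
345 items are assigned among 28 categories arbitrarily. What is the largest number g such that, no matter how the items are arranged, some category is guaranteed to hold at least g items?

The 28 categories are the holes and the 345 items are the pigeons.
If every category held at most 12 items, the total would be at most 28 × 12 = 336, which is less than 345.
So some category holds at least ⌈345/28⌉ = 13 items.

13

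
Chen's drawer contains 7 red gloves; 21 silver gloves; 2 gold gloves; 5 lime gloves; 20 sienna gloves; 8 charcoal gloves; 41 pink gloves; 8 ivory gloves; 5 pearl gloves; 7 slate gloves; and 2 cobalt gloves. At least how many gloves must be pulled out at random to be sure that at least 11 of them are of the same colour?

An adversary could hand out at most 10 gloves per colour (8 colours run out sooner): 7 + 10 + 2 + 5 + 10 + 8 + 10 + 8 + 5 + 7 + 2 = 74 gloves and still no colour has 11.
By the pigeonhole principle, one more glove lands in a colour already at 10, so 75 draws are enough and 74 are not.

75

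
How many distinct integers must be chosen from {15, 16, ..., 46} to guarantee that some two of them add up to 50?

A set avoiding the sum 50 can contain at most one of each pair {x, 50−x}, plus the 12 elements whose complement lies outside the range or equal to its own complement.
The integers 25, …, 46 (22 of them) are such a set: any two sum to at least 25+26 = 51 > 50.
By the pigeonhole principle, any 23rd integer completes one of the 10 pairs, so 23 choices force a sum of 50.

23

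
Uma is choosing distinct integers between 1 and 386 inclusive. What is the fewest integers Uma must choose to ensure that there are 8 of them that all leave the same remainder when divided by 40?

281

The 40 residue classes mod 40 are the pigeonholes.
With 280 integers one could put 7 in each residue class and have no class reach 8.
The 281st integer pushes some class to 8, so 40·7 + 1 = 281.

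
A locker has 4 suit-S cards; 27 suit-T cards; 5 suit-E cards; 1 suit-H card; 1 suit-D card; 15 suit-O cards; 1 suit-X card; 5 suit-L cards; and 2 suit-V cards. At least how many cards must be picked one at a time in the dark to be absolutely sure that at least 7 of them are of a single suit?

32

Pigeonhole: put each drawn card into a box by suit. The largest draw with every box below 7 takes min(count, 6) from each suit; suits with fewer than 6 contribute all they have.
Σ min(cᵢ, 6) = 4 + 6 + 5 + 1 + 1 + 6 + 1 + 5 + 2 = 31.
Draw number 31 + 1 = 32 must push one box to 7.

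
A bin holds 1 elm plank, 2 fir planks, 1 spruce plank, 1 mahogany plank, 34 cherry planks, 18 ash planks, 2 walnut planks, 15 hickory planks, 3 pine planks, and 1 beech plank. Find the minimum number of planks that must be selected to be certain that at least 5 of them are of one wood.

An adversary could hand out at most 4 planks per wood (7 woods run out sooner): 1 + 2 + 1 + 1 + 4 + 4 + 2 + 4 + 3 + 1 = 23 planks and still no wood has 5.
One more plank lands in a wood already at 4, so 24 draws are enough and 23 are not.

24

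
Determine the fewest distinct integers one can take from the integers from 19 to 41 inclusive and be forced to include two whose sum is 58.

14

Group the elements by complementary pair {x, 58−x}: {19,39}, {20,38}, {21,37}, …, giving 10 two-element pairs, the single value 29 (it cannot pair with itself since the integers are distinct), and 2 integers whose partner 58−x falls outside [19,41].
Pigeonhole: treating each of those 13 groups as a pigeonhole, one can pick one integer per group — 13 integers — with no two summing to 58.
The 14th integer lands in an occupied pair, forcing a sum of 58.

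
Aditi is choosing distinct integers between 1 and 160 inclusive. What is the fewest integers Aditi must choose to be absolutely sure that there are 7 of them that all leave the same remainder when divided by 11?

67

The 11 residue classes mod 11 are the pigeonholes.
With 66 integers one could put 6 in each residue class and have no class reach 7.
The 67th integer pushes some class to 7, so 11·6 + 1 = 67.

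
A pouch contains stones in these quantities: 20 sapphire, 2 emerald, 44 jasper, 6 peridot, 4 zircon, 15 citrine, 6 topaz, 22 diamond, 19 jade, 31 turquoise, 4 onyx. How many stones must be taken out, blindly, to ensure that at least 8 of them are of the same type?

65

An adversary could hand out at most 7 stones per type (5 types run out sooner): 7 + 2 + 7 + 6 + 4 + 7 + 6 + 7 + 7 + 7 + 4 = 64 stones and still no type has 8.
By pigeonhole, one more stone lands in a type already at 7, so 65 draws are enough and 64 are not.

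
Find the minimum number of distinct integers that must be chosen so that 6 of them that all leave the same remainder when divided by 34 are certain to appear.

171

The 34 residue classes mod 34 are the pigeonholes.
With 170 integers one could put 5 in each residue class and have no class reach 6.
The 171st integer pushes some class to 6, so 34·5 + 1 = 171.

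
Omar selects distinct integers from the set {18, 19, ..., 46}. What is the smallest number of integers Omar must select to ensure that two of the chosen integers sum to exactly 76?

Two chosen integers sum to 76 exactly when both halves of some pair {x, 76−x} with 30 ≤ x ≤ 76−x ≤ 46 are chosen — 8 such pairs.
The remaining 13 elements (those with no distinct partner in range) can never complete a 76-sum, so the worst case takes all of them and one from each pair: 13 + 8 = 21.
The 22nd integer has to be the second member of some pair, so 21 + 1 = 22.

22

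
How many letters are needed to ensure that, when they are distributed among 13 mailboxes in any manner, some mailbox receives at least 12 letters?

With 143 letters one could put exactly 11 in each of the 13 mailboxes, and no mailbox would reach 12.
By the pigeonhole principle, one more letter must land in a mailbox that already has 11, giving it 12.
So 13 × 11 + 1 = 144 letters are required.

144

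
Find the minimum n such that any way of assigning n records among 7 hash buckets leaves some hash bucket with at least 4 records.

22

With 21 records one could put exactly 3 in each of the 7 hash buckets, and no hash bucket would reach 4.
One more record must land in a hash bucket that already has 3, giving it 4.
So 7 × 3 + 1 = 22 records are required.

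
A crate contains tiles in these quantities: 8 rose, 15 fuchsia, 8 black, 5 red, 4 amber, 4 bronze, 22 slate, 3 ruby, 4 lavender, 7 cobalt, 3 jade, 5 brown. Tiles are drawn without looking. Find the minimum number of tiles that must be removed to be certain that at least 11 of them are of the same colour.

72

An adversary could hand out at most 10 tiles per colour (10 colours run out sooner): 8 + 10 + 8 + 5 + 4 + 4 + 10 + 3 + 4 + 7 + 3 + 5 = 71 tiles and still no colour has 11.
By pigeonhole, one more tile lands in a colour already at 10, so 72 draws are enough and 71 are not.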